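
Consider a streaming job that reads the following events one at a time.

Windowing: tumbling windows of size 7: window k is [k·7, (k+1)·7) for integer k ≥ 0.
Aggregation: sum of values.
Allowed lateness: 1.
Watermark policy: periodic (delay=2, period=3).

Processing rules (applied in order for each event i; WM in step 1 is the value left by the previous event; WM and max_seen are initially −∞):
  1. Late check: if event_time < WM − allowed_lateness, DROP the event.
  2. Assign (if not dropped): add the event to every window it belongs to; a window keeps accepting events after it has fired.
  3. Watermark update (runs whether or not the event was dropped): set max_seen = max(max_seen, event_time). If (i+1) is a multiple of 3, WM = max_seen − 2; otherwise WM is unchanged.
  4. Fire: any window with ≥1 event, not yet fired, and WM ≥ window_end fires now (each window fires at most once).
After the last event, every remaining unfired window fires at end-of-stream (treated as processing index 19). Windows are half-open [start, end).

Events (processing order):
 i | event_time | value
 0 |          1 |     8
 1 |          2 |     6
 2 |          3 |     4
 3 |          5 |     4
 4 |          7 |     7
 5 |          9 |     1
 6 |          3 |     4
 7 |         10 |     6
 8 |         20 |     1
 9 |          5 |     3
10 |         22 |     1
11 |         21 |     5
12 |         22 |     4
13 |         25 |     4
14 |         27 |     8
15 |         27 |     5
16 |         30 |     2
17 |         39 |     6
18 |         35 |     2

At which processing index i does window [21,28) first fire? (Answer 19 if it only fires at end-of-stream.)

17

i=0 t=1 v=8: → [0,7); WM=−∞
i=1 t=2 v=6: → [0,7); WM=−∞
i=2 t=3 v=4: → [0,7); WM=1
i=3 t=5 v=4: → [0,7); WM=1
i=4 t=7 v=7: → [7,14); WM=1
i=5 t=9 v=1: → [7,14); WM=7; [0,7) fires=22
i=6 t=3 v=4: DROP (t<7-1); WM=7
i=7 t=10 v=6: → [7,14); WM=7
i=8 t=20 v=1: → [14,21); WM=18; [7,14) fires=14
i=9 t=5 v=3: DROP (t<18-1); WM=18
i=10 t=22 v=1: → [21,28); WM=18
i=11 t=21 v=5: → [21,28); WM=20
i=12 t=22 v=4: → [21,28); WM=20
i=13 t=25 v=4: → [21,28); WM=20
i=14 t=27 v=8: → [21,28); WM=25; [14,21) fires=1
i=15 t=27 v=5: → [21,28); WM=25
i=16 t=30 v=2: → [28,35); WM=25
i=17 t=39 v=6: → [35,42); WM=37; [21,28) fires=27 [28,35) fires=2
i=18 t=35 v=2: DROP (t<37-1); WM=37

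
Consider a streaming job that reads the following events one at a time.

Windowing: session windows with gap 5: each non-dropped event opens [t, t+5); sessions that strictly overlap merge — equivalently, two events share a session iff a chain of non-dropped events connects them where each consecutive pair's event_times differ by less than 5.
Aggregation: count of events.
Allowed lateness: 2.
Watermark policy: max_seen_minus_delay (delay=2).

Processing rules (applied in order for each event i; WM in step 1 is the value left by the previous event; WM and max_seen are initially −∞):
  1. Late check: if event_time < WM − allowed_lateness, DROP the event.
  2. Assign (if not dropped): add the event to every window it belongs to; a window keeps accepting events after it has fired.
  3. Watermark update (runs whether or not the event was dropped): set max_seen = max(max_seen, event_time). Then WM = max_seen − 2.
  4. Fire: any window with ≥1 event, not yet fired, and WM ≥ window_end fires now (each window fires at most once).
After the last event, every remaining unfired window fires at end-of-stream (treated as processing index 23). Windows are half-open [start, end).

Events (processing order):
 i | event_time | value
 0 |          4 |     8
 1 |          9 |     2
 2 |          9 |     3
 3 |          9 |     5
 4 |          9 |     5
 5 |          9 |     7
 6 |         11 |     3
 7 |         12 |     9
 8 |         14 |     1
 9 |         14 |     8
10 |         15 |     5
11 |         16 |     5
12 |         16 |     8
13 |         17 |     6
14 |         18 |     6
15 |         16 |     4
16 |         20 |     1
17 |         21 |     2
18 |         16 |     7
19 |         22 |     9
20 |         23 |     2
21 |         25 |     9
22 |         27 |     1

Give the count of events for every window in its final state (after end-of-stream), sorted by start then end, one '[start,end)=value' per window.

[4,9)=1 [9,32)=21

i=0 t=4 v=8: → [4,9); WM=2
i=1 t=9 v=2: → [9,14); WM=7
i=2 t=9 v=3: → [9,14); WM=7
i=3 t=9 v=5: → [9,14); WM=7
i=4 t=9 v=5: → [9,14); WM=7
i=5 t=9 v=7: → [9,14); WM=7
i=6 t=11 v=3: → [9,16); WM=9
i=7 t=12 v=9: → [9,17); WM=10
i=8 t=14 v=1: → [9,19); WM=12
i=9 t=14 v=8: → [9,19); WM=12
i=10 t=15 v=5: → [9,20); WM=13
i=11 t=16 v=5: → [9,21); WM=14
i=12 t=16 v=8: → [9,21); WM=14
i=13 t=17 v=6: → [9,22); WM=15
i=14 t=18 v=6: → [9,23); WM=16
i=15 t=16 v=4: → [9,23); WM=16
i=16 t=20 v=1: → [9,25); WM=18
i=17 t=21 v=2: → [9,26); WM=19
i=18 t=16 v=7: DROP (t<19-2); WM=19
i=19 t=22 v=9: → [9,27); WM=20
i=20 t=23 v=2: → [9,28); WM=21
i=21 t=25 v=9: → [9,30); WM=23
i=22 t=27 v=1: → [9,32); WM=25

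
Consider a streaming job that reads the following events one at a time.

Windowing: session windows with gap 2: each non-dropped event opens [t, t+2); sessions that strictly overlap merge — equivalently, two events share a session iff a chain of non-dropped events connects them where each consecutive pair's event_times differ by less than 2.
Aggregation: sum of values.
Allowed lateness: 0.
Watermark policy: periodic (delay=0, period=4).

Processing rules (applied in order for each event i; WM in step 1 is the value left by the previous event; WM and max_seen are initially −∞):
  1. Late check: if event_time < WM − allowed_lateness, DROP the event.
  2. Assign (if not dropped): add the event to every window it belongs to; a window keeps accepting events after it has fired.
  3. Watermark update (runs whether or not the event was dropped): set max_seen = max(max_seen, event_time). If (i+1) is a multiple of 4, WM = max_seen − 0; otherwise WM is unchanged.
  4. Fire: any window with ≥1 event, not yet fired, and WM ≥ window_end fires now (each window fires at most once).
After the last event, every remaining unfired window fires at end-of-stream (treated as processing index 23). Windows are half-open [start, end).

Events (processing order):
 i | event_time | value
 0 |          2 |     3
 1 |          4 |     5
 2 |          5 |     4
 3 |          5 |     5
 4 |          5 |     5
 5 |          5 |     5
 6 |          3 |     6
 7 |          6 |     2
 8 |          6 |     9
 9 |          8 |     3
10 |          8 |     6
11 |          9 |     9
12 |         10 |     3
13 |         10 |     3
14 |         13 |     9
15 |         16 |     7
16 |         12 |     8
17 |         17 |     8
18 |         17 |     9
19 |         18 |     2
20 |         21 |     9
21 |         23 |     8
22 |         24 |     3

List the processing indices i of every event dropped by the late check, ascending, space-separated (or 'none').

6 16

i=0 t=2 v=3: → [2,4); WM=−∞
i=1 t=4 v=5: → [4,6); WM=−∞
i=2 t=5 v=4: → [4,7); WM=−∞
i=3 t=5 v=5: → [4,7); WM=5
i=4 t=5 v=5: → [4,7); WM=5
i=5 t=5 v=5: → [4,7); WM=5
i=6 t=3 v=6: DROP (t<5-0); WM=5
i=7 t=6 v=2: → [4,8); WM=6
i=8 t=6 v=9: → [4,8); WM=6
i=9 t=8 v=3: → [8,10); WM=6
i=10 t=8 v=6: → [8,10); WM=6
i=11 t=9 v=9: → [8,11); WM=9
i=12 t=10 v=3: → [8,12); WM=9
i=13 t=10 v=3: → [8,12); WM=9
i=14 t=13 v=9: → [13,15); WM=9
i=15 t=16 v=7: → [16,18); WM=16
i=16 t=12 v=8: DROP (t<16-0); WM=16
i=17 t=17 v=8: → [16,19); WM=16
i=18 t=17 v=9: → [16,19); WM=16
i=19 t=18 v=2: → [16,20); WM=18
i=20 t=21 v=9: → [21,23); WM=18
i=21 t=23 v=8: → [23,25); WM=18
i=22 t=24 v=3: → [23,26); WM=18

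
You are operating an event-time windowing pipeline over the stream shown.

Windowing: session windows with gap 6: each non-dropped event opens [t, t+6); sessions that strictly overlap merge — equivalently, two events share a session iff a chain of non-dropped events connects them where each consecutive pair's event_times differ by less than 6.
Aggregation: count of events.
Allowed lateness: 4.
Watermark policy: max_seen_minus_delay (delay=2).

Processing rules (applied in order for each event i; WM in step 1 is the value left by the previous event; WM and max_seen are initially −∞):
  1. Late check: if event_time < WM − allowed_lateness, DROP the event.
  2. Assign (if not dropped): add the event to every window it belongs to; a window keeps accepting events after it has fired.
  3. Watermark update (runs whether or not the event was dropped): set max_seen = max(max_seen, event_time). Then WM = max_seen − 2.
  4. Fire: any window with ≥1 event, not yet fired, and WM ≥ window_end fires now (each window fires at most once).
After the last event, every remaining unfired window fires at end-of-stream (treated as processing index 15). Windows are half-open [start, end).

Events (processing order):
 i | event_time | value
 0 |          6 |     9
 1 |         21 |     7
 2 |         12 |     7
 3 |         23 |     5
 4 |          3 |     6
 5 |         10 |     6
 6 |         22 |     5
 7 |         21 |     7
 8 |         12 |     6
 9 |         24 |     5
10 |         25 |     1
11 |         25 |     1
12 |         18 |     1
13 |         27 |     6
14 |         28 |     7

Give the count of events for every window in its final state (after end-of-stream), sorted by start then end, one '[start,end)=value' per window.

i=0 t=6 v=9: → [6,12); WM=4
i=1 t=21 v=7: → [21,27); WM=19
i=2 t=12 v=7: DROP (t<19-4); WM=19
i=3 t=23 v=5: → [21,29); WM=21
i=4 t=3 v=6: DROP (t<21-4); WM=21
i=5 t=10 v=6: DROP (t<21-4); WM=21
i=6 t=22 v=5: → [21,29); WM=21
i=7 t=21 v=7: → [21,29); WM=21
i=8 t=12 v=6: DROP (t<21-4); WM=21
i=9 t=24 v=5: → [21,30); WM=22
i=10 t=25 v=1: → [21,31); WM=23
i=11 t=25 v=1: → [21,31); WM=23
i=12 t=18 v=1: DROP (t<23-4); WM=23
i=13 t=27 v=6: → [21,33); WM=25
i=14 t=28 v=7: → [21,34); WM=26

[6,12)=1 [21,34)=9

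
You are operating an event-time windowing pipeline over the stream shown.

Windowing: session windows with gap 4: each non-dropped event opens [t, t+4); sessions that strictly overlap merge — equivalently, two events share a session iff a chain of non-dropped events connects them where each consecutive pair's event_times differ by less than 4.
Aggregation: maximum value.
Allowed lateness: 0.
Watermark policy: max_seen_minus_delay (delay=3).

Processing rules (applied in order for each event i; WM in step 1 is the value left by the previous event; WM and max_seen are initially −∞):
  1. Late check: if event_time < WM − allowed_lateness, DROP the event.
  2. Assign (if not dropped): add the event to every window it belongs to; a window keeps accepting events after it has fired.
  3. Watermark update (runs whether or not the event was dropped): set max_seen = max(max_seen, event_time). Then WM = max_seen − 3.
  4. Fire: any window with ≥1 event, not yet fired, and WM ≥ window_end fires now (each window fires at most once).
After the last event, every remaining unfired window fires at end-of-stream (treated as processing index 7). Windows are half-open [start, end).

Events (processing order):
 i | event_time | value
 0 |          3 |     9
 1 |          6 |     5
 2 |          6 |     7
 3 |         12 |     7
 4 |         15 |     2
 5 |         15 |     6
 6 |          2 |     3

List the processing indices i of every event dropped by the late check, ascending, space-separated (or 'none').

i=0 t=3 v=9: → [3,7); WM=0
i=1 t=6 v=5: → [3,10); WM=3
i=2 t=6 v=7: → [3,10); WM=3
i=3 t=12 v=7: → [12,16); WM=9
i=4 t=15 v=2: → [12,19); WM=12
i=5 t=15 v=6: → [12,19); WM=12
i=6 t=2 v=3: DROP (t<12-0); WM=12

6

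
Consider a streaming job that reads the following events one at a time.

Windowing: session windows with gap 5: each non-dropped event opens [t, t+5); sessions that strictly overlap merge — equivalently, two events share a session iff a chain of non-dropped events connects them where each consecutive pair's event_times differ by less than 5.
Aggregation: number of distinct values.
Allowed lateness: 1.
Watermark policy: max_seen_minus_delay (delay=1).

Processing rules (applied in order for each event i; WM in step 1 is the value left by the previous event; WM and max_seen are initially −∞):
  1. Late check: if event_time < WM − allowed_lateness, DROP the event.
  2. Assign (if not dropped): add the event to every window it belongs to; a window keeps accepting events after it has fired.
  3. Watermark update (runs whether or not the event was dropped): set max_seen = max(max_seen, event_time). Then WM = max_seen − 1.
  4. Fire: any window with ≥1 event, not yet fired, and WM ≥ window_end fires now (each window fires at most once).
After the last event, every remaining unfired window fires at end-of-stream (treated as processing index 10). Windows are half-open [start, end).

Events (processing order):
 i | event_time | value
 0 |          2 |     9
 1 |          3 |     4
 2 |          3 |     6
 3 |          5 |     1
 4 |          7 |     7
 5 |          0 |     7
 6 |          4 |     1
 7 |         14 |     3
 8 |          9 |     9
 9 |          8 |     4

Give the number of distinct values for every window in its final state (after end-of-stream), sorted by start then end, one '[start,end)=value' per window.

i=0 t=2 v=9: → [2,7); WM=1
i=1 t=3 v=4: → [2,8); WM=2
i=2 t=3 v=6: → [2,8); WM=2
i=3 t=5 v=1: → [2,10); WM=4
i=4 t=7 v=7: → [2,12); WM=6
i=5 t=0 v=7: DROP (t<6-1); WM=6
i=6 t=4 v=1: DROP (t<6-1); WM=6
i=7 t=14 v=3: → [14,19); WM=13
i=8 t=9 v=9: DROP (t<13-1); WM=13
i=9 t=8 v=4: DROP (t<13-1); WM=13

[2,12)=5 [14,19)=1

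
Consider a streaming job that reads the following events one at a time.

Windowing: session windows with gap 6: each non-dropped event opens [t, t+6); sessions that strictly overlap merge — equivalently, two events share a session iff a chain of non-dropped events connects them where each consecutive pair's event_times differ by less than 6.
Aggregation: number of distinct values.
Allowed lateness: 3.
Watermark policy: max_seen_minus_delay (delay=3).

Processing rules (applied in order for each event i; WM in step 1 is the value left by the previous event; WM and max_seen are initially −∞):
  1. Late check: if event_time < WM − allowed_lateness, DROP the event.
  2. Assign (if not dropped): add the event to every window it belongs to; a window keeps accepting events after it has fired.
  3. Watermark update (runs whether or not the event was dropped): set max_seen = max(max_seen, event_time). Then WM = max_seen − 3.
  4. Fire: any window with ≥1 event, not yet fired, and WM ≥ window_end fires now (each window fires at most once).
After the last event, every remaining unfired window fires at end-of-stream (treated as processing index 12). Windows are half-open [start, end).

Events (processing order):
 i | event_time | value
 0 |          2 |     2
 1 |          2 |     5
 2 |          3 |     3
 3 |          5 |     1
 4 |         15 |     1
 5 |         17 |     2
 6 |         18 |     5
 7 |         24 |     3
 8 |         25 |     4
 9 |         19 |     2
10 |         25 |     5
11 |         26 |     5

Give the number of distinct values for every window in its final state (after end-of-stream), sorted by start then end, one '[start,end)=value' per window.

[2,11)=4 [15,32)=5

i=0 t=2 v=2: → [2,8); WM=-1
i=1 t=2 v=5: → [2,8); WM=-1
i=2 t=3 v=3: → [2,9); WM=0
i=3 t=5 v=1: → [2,11); WM=2
i=4 t=15 v=1: → [15,21); WM=12
i=5 t=17 v=2: → [15,23); WM=14
i=6 t=18 v=5: → [15,24); WM=15
i=7 t=24 v=3: → [24,30); WM=21
i=8 t=25 v=4: → [24,31); WM=22
i=9 t=19 v=2: → [15,31); WM=22
i=10 t=25 v=5: → [15,31); WM=22
i=11 t=26 v=5: → [15,32); WM=23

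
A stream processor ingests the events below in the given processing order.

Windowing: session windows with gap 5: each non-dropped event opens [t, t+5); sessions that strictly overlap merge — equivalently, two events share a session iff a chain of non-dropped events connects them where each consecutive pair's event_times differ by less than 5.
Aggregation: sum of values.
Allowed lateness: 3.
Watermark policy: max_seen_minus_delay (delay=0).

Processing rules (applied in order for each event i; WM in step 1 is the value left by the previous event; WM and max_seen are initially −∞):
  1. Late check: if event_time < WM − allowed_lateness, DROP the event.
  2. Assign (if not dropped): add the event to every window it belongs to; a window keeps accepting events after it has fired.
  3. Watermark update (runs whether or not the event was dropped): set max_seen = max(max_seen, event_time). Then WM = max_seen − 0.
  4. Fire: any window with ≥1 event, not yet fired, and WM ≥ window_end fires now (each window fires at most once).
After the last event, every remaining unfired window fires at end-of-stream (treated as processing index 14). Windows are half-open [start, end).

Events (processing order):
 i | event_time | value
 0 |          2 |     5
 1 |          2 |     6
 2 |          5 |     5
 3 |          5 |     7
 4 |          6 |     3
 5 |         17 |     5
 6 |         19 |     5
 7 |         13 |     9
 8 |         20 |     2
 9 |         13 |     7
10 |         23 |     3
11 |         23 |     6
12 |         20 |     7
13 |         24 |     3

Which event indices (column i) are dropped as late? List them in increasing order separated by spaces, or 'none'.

i=0 t=2 v=5: → [2,7); WM=2
i=1 t=2 v=6: → [2,7); WM=2
i=2 t=5 v=5: → [2,10); WM=5
i=3 t=5 v=7: → [2,10); WM=5
i=4 t=6 v=3: → [2,11); WM=6
i=5 t=17 v=5: → [17,22); WM=17
i=6 t=19 v=5: → [17,24); WM=19
i=7 t=13 v=9: DROP (t<19-3); WM=19
i=8 t=20 v=2: → [17,25); WM=20
i=9 t=13 v=7: DROP (t<20-3); WM=20
i=10 t=23 v=3: → [17,28); WM=23
i=11 t=23 v=6: → [17,28); WM=23
i=12 t=20 v=7: → [17,28); WM=23
i=13 t=24 v=3: → [17,29); WM=24

7 9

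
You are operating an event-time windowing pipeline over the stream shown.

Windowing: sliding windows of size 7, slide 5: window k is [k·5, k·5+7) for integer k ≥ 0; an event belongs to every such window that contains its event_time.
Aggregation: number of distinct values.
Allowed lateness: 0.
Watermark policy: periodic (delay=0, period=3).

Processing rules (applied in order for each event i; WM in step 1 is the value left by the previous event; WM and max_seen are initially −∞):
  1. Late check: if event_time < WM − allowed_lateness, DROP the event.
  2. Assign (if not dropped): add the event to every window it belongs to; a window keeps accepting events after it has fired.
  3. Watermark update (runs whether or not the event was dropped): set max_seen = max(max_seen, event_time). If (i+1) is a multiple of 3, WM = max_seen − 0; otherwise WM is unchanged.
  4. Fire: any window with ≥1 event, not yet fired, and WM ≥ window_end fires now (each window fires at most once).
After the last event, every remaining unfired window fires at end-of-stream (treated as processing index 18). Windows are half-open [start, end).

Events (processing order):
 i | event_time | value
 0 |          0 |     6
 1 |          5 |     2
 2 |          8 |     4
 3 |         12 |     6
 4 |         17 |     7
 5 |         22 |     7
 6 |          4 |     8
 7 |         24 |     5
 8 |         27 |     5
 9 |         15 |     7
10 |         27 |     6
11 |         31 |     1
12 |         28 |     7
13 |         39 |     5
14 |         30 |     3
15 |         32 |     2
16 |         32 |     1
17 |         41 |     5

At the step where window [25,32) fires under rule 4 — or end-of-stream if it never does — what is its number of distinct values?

3

i=0 t=0 v=6: → [0,7); WM=−∞
i=1 t=5 v=2: → [5,12),[0,7); WM=−∞
i=2 t=8 v=4: → [5,12); WM=8; [0,7) fires=2
i=3 t=12 v=6: → [10,17); WM=8
i=4 t=17 v=7: → [15,22); WM=8
i=5 t=22 v=7: → [20,27); WM=22; [5,12) fires=2 [10,17) fires=1 [15,22) fires=1
i=6 t=4 v=8: DROP (t<22-0); WM=22
i=7 t=24 v=5: → [20,27); WM=22
i=8 t=27 v=5: → [25,32); WM=27; [20,27) fires=2
i=9 t=15 v=7: DROP (t<27-0); WM=27
i=10 t=27 v=6: → [25,32); WM=27
i=11 t=31 v=1: → [30,37),[25,32); WM=31
i=12 t=28 v=7: DROP (t<31-0); WM=31
i=13 t=39 v=5: → [35,42); WM=31
i=14 t=30 v=3: DROP (t<31-0); WM=39; [25,32) fires=3 [30,37) fires=1
i=15 t=32 v=2: DROP (t<39-0); WM=39
i=16 t=32 v=1: DROP (t<39-0); WM=39
i=17 t=41 v=5: → [40,47),[35,42); WM=41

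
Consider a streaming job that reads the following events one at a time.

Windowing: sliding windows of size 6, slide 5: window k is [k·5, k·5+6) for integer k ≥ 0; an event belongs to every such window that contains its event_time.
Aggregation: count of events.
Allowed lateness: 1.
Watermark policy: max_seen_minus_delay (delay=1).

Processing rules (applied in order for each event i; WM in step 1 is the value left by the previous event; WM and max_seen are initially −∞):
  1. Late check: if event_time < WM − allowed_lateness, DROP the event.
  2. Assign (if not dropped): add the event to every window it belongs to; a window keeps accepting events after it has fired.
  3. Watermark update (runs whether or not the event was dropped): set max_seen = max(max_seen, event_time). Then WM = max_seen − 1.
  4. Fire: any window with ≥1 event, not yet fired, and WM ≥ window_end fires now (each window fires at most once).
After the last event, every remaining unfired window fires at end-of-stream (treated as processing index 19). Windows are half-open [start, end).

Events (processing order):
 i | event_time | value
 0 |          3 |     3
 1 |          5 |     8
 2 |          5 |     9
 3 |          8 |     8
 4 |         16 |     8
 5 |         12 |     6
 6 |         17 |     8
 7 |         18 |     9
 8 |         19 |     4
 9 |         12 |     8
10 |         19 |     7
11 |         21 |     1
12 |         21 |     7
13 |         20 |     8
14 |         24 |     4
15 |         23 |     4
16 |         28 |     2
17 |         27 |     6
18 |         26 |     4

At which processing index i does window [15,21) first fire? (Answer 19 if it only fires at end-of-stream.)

14

i=0 t=3 v=3: → [0,6); WM=2
i=1 t=5 v=8: → [5,11),[0,6); WM=4
i=2 t=5 v=9: → [5,11),[0,6); WM=4
i=3 t=8 v=8: → [5,11); WM=7; [0,6) fires=3
i=4 t=16 v=8: → [15,21); WM=15; [5,11) fires=3
i=5 t=12 v=6: DROP (t<15-1); WM=15
i=6 t=17 v=8: → [15,21); WM=16
i=7 t=18 v=9: → [15,21); WM=17
i=8 t=19 v=4: → [15,21); WM=18
i=9 t=12 v=8: DROP (t<18-1); WM=18
i=10 t=19 v=7: → [15,21); WM=18
i=11 t=21 v=1: → [20,26); WM=20
i=12 t=21 v=7: → [20,26); WM=20
i=13 t=20 v=8: → [20,26),[15,21); WM=20
i=14 t=24 v=4: → [20,26); WM=23; [15,21) fires=6
i=15 t=23 v=4: → [20,26); WM=23
i=16 t=28 v=2: → [25,31); WM=27; [20,26) fires=5
i=17 t=27 v=6: → [25,31); WM=27
i=18 t=26 v=4: → [25,31); WM=27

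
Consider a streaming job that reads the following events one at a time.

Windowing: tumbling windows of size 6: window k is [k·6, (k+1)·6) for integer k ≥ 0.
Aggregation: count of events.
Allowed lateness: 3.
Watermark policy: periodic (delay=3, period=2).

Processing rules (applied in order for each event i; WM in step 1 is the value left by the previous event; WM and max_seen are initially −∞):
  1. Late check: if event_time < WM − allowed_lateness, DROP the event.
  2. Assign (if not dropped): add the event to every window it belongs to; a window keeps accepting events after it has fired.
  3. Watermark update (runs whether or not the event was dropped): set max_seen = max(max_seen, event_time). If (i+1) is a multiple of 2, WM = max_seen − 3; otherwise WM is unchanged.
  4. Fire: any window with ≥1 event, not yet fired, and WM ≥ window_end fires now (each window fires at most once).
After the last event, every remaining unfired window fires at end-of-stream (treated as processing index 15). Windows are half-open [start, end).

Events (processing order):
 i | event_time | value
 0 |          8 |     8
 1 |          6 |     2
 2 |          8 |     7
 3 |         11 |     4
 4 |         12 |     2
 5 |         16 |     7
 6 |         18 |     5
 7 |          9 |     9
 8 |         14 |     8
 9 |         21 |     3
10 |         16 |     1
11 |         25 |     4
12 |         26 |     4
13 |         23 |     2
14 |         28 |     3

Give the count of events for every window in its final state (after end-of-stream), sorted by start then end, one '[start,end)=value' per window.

[6,12)=4 [12,18)=4 [18,24)=3 [24,30)=3

i=0 t=8 v=8: → [6,12); WM=−∞
i=1 t=6 v=2: → [6,12); WM=5
i=2 t=8 v=7: → [6,12); WM=5
i=3 t=11 v=4: → [6,12); WM=8
i=4 t=12 v=2: → [12,18); WM=8
i=5 t=16 v=7: → [12,18); WM=13; [6,12) fires=4
i=6 t=18 v=5: → [18,24); WM=13
i=7 t=9 v=9: DROP (t<13-3); WM=15
i=8 t=14 v=8: → [12,18); WM=15
i=9 t=21 v=3: → [18,24); WM=18; [12,18) fires=3
i=10 t=16 v=1: → [12,18); WM=18
i=11 t=25 v=4: → [24,30); WM=22
i=12 t=26 v=4: → [24,30); WM=22
i=13 t=23 v=2: → [18,24); WM=23
i=14 t=28 v=3: → [24,30); WM=23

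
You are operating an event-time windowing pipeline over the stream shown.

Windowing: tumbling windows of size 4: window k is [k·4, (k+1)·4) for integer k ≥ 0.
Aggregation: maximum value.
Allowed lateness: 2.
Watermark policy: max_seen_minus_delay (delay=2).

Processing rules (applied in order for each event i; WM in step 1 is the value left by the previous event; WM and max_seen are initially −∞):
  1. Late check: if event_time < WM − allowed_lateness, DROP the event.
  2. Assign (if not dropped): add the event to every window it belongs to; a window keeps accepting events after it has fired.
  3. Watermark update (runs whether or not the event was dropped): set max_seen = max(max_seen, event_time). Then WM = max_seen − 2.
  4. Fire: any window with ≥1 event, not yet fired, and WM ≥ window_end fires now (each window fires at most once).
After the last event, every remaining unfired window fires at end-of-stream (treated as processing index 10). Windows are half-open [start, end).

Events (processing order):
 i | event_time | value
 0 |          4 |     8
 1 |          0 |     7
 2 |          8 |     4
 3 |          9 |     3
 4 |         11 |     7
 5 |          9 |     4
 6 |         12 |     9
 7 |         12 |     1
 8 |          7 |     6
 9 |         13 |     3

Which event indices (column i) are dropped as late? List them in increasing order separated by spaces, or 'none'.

i=0 t=4 v=8: → [4,8); WM=2
i=1 t=0 v=7: → [0,4); WM=2
i=2 t=8 v=4: → [8,12); WM=6; [0,4) fires=7
i=3 t=9 v=3: → [8,12); WM=7
i=4 t=11 v=7: → [8,12); WM=9; [4,8) fires=8
i=5 t=9 v=4: → [8,12); WM=9
i=6 t=12 v=9: → [12,16); WM=10
i=7 t=12 v=1: → [12,16); WM=10
i=8 t=7 v=6: DROP (t<10-2); WM=10
i=9 t=13 v=3: → [12,16); WM=11

8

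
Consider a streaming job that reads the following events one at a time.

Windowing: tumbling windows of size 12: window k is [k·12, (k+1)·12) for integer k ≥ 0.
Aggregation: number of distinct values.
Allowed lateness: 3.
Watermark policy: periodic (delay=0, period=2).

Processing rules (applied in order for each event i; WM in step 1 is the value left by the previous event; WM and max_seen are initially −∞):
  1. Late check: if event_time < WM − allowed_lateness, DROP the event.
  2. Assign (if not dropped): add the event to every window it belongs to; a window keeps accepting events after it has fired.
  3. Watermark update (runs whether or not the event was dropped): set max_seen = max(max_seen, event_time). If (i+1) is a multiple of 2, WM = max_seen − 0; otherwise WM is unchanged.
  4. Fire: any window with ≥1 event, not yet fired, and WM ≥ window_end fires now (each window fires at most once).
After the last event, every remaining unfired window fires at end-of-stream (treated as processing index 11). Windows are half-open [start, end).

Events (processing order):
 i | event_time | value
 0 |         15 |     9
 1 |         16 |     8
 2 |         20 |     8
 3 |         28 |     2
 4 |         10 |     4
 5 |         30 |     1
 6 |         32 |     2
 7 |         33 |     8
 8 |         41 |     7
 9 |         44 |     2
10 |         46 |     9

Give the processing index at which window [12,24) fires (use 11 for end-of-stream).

i=0 t=15 v=9: → [12,24); WM=−∞
i=1 t=16 v=8: → [12,24); WM=16
i=2 t=20 v=8: → [12,24); WM=16
i=3 t=28 v=2: → [24,36); WM=28; [12,24) fires=2
i=4 t=10 v=4: DROP (t<28-3); WM=28
i=5 t=30 v=1: → [24,36); WM=30
i=6 t=32 v=2: → [24,36); WM=30
i=7 t=33 v=8: → [24,36); WM=33
i=8 t=41 v=7: → [36,48); WM=33
i=9 t=44 v=2: → [36,48); WM=44; [24,36) fires=3
i=10 t=46 v=9: → [36,48); WM=44

3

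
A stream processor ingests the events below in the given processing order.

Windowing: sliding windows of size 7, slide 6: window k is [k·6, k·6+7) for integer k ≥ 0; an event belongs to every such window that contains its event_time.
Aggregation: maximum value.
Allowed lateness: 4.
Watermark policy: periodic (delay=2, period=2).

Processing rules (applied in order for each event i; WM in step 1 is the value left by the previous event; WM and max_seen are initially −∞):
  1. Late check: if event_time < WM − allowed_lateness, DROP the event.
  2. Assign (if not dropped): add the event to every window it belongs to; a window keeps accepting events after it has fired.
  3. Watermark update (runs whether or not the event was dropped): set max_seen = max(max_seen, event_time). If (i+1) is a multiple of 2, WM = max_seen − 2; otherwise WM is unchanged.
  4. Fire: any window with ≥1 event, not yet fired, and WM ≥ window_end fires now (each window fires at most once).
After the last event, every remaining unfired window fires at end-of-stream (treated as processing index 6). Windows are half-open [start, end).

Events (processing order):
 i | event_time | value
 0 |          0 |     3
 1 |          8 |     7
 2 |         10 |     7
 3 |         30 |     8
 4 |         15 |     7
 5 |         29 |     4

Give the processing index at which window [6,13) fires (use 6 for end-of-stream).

i=0 t=0 v=3: → [0,7); WM=−∞
i=1 t=8 v=7: → [6,13); WM=6
i=2 t=10 v=7: → [6,13); WM=6
i=3 t=30 v=8: → [30,37),[24,31); WM=28; [0,7) fires=3 [6,13) fires=7
i=4 t=15 v=7: DROP (t<28-4); WM=28
i=5 t=29 v=4: → [24,31); WM=28

3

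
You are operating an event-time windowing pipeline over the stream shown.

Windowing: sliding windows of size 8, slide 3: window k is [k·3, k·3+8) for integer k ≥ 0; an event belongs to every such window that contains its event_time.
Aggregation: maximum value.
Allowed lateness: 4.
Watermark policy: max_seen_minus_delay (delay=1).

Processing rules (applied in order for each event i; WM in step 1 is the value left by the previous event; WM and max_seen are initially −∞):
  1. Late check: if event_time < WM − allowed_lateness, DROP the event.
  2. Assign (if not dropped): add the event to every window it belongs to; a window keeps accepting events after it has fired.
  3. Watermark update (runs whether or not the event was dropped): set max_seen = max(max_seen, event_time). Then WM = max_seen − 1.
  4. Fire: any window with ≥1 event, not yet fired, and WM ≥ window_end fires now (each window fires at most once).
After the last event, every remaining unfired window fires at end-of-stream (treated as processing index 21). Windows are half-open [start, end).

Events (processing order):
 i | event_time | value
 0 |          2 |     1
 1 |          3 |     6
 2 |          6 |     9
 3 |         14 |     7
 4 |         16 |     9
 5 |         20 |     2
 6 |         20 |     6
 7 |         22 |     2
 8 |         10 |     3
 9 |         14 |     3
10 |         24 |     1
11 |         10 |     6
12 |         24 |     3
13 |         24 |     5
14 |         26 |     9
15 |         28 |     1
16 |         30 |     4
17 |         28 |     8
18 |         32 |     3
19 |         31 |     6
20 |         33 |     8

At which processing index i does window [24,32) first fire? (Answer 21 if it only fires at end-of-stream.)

i=0 t=2 v=1: → [0,8); WM=1
i=1 t=3 v=6: → [3,11),[0,8); WM=2
i=2 t=6 v=9: → [6,14),[3,11),[0,8); WM=5
i=3 t=14 v=7: → [12,20),[9,17); WM=13; [0,8) fires=9 [3,11) fires=9
i=4 t=16 v=9: → [15,23),[12,20),[9,17); WM=15; [6,14) fires=9
i=5 t=20 v=2: → [18,26),[15,23); WM=19; [9,17) fires=9
i=6 t=20 v=6: → [18,26),[15,23); WM=19
i=7 t=22 v=2: → [21,29),[18,26),[15,23); WM=21; [12,20) fires=9
i=8 t=10 v=3: DROP (t<21-4); WM=21
i=9 t=14 v=3: DROP (t<21-4); WM=21
i=10 t=24 v=1: → [24,32),[21,29),[18,26); WM=23; [15,23) fires=9
i=11 t=10 v=6: DROP (t<23-4); WM=23
i=12 t=24 v=3: → [24,32),[21,29),[18,26); WM=23
i=13 t=24 v=5: → [24,32),[21,29),[18,26); WM=23
i=14 t=26 v=9: → [24,32),[21,29); WM=25
i=15 t=28 v=1: → [27,35),[24,32),[21,29); WM=27; [18,26) fires=6
i=16 t=30 v=4: → [30,38),[27,35),[24,32); WM=29; [21,29) fires=9
i=17 t=28 v=8: → [27,35),[24,32),[21,29); WM=29
i=18 t=32 v=3: → [30,38),[27,35); WM=31
i=19 t=31 v=6: → [30,38),[27,35),[24,32); WM=31
i=20 t=33 v=8: → [33,41),[30,38),[27,35); WM=32; [24,32) fires=9

20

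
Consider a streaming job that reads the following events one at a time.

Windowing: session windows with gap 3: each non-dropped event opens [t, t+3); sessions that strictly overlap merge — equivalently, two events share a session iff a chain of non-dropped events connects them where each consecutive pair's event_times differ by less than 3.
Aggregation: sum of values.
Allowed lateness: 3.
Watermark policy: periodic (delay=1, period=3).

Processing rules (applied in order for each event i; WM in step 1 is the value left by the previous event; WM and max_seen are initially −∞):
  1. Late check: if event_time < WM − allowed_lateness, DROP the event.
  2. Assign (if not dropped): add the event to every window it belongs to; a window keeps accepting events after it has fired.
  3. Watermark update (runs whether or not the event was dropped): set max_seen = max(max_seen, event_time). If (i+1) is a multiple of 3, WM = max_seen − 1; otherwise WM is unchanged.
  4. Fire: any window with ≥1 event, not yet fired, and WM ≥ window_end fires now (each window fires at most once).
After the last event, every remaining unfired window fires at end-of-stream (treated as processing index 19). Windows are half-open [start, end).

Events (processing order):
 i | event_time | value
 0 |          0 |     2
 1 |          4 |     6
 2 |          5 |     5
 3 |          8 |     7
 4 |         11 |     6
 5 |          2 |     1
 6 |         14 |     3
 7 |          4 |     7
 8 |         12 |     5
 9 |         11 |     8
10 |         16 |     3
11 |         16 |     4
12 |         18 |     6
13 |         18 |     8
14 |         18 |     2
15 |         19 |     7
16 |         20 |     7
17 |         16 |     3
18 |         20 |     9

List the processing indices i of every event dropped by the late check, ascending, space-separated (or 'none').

i=0 t=0 v=2: → [0,3); WM=−∞
i=1 t=4 v=6: → [4,7); WM=−∞
i=2 t=5 v=5: → [4,8); WM=4
i=3 t=8 v=7: → [8,11); WM=4
i=4 t=11 v=6: → [11,14); WM=4
i=5 t=2 v=1: → [0,8); WM=10
i=6 t=14 v=3: → [14,17); WM=10
i=7 t=4 v=7: DROP (t<10-3); WM=10
i=8 t=12 v=5: → [11,17); WM=13
i=9 t=11 v=8: → [11,17); WM=13
i=10 t=16 v=3: → [11,19); WM=13
i=11 t=16 v=4: → [11,19); WM=15
i=12 t=18 v=6: → [11,21); WM=15
i=13 t=18 v=8: → [11,21); WM=15
i=14 t=18 v=2: → [11,21); WM=17
i=15 t=19 v=7: → [11,22); WM=17
i=16 t=20 v=7: → [11,23); WM=17
i=17 t=16 v=3: → [11,23); WM=19
i=18 t=20 v=9: → [11,23); WM=19

7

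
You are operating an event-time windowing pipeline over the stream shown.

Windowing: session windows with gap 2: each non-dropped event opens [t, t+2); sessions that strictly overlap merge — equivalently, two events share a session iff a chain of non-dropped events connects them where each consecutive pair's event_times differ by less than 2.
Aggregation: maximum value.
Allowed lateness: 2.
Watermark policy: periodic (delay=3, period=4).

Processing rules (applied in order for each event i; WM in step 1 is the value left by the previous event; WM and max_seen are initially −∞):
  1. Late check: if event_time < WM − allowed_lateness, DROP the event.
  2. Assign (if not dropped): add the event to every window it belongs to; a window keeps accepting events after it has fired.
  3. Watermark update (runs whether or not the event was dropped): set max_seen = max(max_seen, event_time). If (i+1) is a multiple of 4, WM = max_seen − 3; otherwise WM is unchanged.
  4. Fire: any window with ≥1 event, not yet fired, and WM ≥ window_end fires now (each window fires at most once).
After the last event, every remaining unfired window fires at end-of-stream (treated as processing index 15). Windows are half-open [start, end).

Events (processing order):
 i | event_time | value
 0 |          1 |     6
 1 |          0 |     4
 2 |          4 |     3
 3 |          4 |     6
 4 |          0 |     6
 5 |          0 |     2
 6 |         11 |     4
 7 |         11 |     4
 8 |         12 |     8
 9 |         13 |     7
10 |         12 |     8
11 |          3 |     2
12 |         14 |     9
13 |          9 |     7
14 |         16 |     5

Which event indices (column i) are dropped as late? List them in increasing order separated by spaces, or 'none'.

11

i=0 t=1 v=6: → [1,3); WM=−∞
i=1 t=0 v=4: → [0,3); WM=−∞
i=2 t=4 v=3: → [4,6); WM=−∞
i=3 t=4 v=6: → [4,6); WM=1
i=4 t=0 v=6: → [0,3); WM=1
i=5 t=0 v=2: → [0,3); WM=1
i=6 t=11 v=4: → [11,13); WM=1
i=7 t=11 v=4: → [11,13); WM=8
i=8 t=12 v=8: → [11,14); WM=8
i=9 t=13 v=7: → [11,15); WM=8
i=10 t=12 v=8: → [11,15); WM=8
i=11 t=3 v=2: DROP (t<8-2); WM=10
i=12 t=14 v=9: → [11,16); WM=10
i=13 t=9 v=7: → [9,11); WM=10
i=14 t=16 v=5: → [16,18); WM=10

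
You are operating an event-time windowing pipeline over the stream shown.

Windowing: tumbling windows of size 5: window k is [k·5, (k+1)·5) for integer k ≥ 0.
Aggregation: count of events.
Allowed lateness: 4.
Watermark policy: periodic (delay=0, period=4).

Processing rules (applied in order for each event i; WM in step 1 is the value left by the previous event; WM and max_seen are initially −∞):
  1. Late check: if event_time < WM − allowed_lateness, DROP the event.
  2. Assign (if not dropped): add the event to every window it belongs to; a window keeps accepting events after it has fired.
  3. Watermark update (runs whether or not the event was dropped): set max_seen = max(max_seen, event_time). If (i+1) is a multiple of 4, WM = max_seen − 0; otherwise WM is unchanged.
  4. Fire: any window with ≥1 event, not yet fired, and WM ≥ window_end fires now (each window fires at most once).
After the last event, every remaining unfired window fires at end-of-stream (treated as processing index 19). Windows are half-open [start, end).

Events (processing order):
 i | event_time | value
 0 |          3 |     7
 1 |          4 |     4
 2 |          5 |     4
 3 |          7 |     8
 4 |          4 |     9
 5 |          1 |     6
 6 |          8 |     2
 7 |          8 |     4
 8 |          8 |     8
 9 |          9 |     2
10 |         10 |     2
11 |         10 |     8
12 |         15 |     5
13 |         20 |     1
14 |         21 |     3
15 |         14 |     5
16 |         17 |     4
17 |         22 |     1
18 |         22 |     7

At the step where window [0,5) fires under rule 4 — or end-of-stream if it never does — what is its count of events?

i=0 t=3 v=7: → [0,5); WM=−∞
i=1 t=4 v=4: → [0,5); WM=−∞
i=2 t=5 v=4: → [5,10); WM=−∞
i=3 t=7 v=8: → [5,10); WM=7; [0,5) fires=2
i=4 t=4 v=9: → [0,5); WM=7
i=5 t=1 v=6: DROP (t<7-4); WM=7
i=6 t=8 v=2: → [5,10); WM=7
i=7 t=8 v=4: → [5,10); WM=8
i=8 t=8 v=8: → [5,10); WM=8
i=9 t=9 v=2: → [5,10); WM=8
i=10 t=10 v=2: → [10,15); WM=8
i=11 t=10 v=8: → [10,15); WM=10; [5,10) fires=6
i=12 t=15 v=5: → [15,20); WM=10
i=13 t=20 v=1: → [20,25); WM=10
i=14 t=21 v=3: → [20,25); WM=10
i=15 t=14 v=5: → [10,15); WM=21; [10,15) fires=3 [15,20) fires=1
i=16 t=17 v=4: → [15,20); WM=21
i=17 t=22 v=1: → [20,25); WM=21
i=18 t=22 v=7: → [20,25); WM=21

2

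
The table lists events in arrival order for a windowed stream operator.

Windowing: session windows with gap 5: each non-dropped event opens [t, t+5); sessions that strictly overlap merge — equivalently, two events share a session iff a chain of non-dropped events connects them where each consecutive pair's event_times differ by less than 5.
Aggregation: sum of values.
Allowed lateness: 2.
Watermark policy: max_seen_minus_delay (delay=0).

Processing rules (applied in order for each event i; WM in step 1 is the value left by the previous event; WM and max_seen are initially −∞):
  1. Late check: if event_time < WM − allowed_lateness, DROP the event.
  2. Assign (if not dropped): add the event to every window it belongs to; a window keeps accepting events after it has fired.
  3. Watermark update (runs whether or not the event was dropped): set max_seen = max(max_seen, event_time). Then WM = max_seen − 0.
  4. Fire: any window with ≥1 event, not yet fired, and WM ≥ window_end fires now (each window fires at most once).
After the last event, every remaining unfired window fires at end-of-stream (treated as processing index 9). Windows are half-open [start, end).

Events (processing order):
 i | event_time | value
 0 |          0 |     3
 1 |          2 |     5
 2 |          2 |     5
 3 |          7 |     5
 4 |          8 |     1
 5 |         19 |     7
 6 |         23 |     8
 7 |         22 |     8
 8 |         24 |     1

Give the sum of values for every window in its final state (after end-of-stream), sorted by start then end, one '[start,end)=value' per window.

i=0 t=0 v=3: → [0,5); WM=0
i=1 t=2 v=5: → [0,7); WM=2
i=2 t=2 v=5: → [0,7); WM=2
i=3 t=7 v=5: → [7,12); WM=7
i=4 t=8 v=1: → [7,13); WM=8
i=5 t=19 v=7: → [19,24); WM=19
i=6 t=23 v=8: → [19,28); WM=23
i=7 t=22 v=8: → [19,28); WM=23
i=8 t=24 v=1: → [19,29); WM=24

[0,7)=13 [7,13)=6 [19,29)=24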